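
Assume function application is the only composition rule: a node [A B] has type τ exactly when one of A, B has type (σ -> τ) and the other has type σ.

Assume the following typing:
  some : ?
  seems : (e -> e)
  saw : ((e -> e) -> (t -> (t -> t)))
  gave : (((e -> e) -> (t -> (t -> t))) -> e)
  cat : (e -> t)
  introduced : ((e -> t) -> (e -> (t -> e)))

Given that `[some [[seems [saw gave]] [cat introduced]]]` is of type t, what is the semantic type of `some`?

((t -> e) -> t)

For [some [[seems [saw gave]] [cat introduced]]] to have type t with [[seems [saw gave]] [cat introduced]] of type (t -> e), some must be the function: some : ((t -> e) -> t).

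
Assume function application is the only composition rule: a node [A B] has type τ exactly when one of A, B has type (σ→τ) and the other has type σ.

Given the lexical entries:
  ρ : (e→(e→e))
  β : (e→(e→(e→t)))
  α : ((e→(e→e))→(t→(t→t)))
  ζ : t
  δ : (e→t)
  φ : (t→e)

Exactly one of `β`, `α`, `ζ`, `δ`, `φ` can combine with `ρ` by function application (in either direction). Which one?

α

β : (e→(e→(e→t))) — no; ρ wants e, and β wants e.
α — combines: α : ((e→(e→e))→(t→(t→t))) takes ρ : (e→(e→e)) as argument, giving (t→(t→t)).
ζ : t — no; ρ wants e, and ζ wants nothing (atomic).
δ : (e→t) — no; ρ wants e, and δ wants e.
φ : (t→e) — no; ρ wants e, and φ wants t.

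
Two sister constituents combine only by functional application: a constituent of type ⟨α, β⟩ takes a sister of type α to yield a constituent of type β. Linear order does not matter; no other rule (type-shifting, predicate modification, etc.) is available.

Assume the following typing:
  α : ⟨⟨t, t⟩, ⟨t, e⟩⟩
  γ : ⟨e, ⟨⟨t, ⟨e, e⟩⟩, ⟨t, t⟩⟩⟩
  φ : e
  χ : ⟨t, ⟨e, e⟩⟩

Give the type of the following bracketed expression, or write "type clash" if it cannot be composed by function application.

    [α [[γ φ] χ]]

[γ φ]: functor γ : ⟨e, ⟨⟨t, ⟨e, e⟩⟩, ⟨t, t⟩⟩⟩, argument φ : e; result ⟨⟨t, ⟨e, e⟩⟩, ⟨t, t⟩⟩.
[[γ φ] χ]: functor [γ φ] : ⟨⟨t, ⟨e, e⟩⟩, ⟨t, t⟩⟩, argument χ : ⟨t, ⟨e, e⟩⟩; result ⟨t, t⟩.
[α [[γ φ] χ]]: functor α : ⟨⟨t, t⟩, ⟨t, e⟩⟩, argument [[γ φ] χ] : ⟨t, t⟩; result ⟨t, e⟩.

⟨t, e⟩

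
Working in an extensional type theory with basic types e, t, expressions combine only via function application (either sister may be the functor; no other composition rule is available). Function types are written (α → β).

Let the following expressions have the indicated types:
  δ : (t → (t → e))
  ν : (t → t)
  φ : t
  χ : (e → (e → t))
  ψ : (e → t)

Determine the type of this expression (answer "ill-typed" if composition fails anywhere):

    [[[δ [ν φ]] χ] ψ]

[ν φ]: functor ν : (t → t), argument φ : t; result t.
[δ [ν φ]]: functor δ : (t → (t → e)), argument [ν φ] : t; result (t → e).
[[δ [ν φ]] χ]: (t → e) and (e → (e → t)) cannot combine by function application — type clash.

ill-typed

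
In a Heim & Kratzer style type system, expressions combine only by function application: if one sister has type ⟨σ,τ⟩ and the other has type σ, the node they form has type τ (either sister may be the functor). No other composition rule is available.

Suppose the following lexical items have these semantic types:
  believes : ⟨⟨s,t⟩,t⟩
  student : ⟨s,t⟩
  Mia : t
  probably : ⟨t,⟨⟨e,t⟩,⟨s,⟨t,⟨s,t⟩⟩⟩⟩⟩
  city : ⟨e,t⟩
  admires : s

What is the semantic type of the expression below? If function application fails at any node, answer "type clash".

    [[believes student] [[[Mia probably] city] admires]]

[believes student] — believes of type ⟨⟨s,t⟩,t⟩ combines with student of type ⟨s,t⟩: type t.
[Mia probably] — probably of type ⟨t,⟨⟨e,t⟩,⟨s,⟨t,⟨s,t⟩⟩⟩⟩⟩ combines with Mia of type t: type ⟨⟨e,t⟩,⟨s,⟨t,⟨s,t⟩⟩⟩⟩.
[[Mia probably] city] — [Mia probably] of type ⟨⟨e,t⟩,⟨s,⟨t,⟨s,t⟩⟩⟩⟩ combines with city of type ⟨e,t⟩: type ⟨s,⟨t,⟨s,t⟩⟩⟩.
[[[Mia probably] city] admires] — [[Mia probably] city] of type ⟨s,⟨t,⟨s,t⟩⟩⟩ combines with admires of type s: type ⟨t,⟨s,t⟩⟩.
[[believes student] [[[Mia probably] city] admires]] — [[[Mia probably] city] admires] of type ⟨t,⟨s,t⟩⟩ combines with [believes student] of type t: type ⟨s,t⟩.

⟨s,t⟩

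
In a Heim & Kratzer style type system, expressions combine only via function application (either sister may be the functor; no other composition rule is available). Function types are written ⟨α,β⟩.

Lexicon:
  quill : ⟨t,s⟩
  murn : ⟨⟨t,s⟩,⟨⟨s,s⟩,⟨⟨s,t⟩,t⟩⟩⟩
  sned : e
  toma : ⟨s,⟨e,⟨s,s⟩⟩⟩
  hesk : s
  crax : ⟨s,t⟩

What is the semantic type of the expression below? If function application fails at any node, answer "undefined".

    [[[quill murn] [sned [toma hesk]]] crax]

t

[quill murn]: functor murn : ⟨⟨t,s⟩,⟨⟨s,s⟩,⟨⟨s,t⟩,t⟩⟩⟩, argument quill : ⟨t,s⟩; result ⟨⟨s,s⟩,⟨⟨s,t⟩,t⟩⟩.
[toma hesk]: functor toma : ⟨s,⟨e,⟨s,s⟩⟩⟩, argument hesk : s; result ⟨e,⟨s,s⟩⟩.
[sned [toma hesk]]: functor [toma hesk] : ⟨e,⟨s,s⟩⟩, argument sned : e; result ⟨s,s⟩.
[[quill murn] [sned [toma hesk]]]: functor [quill murn] : ⟨⟨s,s⟩,⟨⟨s,t⟩,t⟩⟩, argument [sned [toma hesk]] : ⟨s,s⟩; result ⟨⟨s,t⟩,t⟩.
[[[quill murn] [sned [toma hesk]]] crax]: functor [[quill murn] [sned [toma hesk]]] : ⟨⟨s,t⟩,t⟩, argument crax : ⟨s,t⟩; result t.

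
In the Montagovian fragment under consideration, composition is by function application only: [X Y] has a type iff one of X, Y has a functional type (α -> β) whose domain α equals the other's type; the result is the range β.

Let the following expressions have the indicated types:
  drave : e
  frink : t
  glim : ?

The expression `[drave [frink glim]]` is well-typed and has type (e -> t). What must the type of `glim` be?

(t -> (e -> (e -> t)))

[drave [frink glim]] must have type (e -> t). The sister drave has type e; that is not a function onto (e -> t), so [frink glim] must be the functor, of type (e -> (e -> t)).
[frink glim] must have type (e -> (e -> t)). The sister frink has type t; that is not a function onto (e -> (e -> t)), so glim must be the functor, of type (t -> (e -> (e -> t))).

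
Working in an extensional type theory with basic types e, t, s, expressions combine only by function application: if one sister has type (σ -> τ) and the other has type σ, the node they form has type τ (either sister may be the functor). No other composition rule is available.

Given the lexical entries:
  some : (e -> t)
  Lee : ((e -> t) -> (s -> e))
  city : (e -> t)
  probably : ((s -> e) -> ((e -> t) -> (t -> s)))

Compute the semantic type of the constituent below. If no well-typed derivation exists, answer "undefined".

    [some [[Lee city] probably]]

[Lee city]: functor Lee : ((e -> t) -> (s -> e)), argument city : (e -> t); result (s -> e).
[[Lee city] probably]: functor probably : ((s -> e) -> ((e -> t) -> (t -> s))), argument [Lee city] : (s -> e); result ((e -> t) -> (t -> s)).
[some [[Lee city] probably]]: functor [[Lee city] probably] : ((e -> t) -> (t -> s)), argument some : (e -> t); result (t -> s).

(t -> s)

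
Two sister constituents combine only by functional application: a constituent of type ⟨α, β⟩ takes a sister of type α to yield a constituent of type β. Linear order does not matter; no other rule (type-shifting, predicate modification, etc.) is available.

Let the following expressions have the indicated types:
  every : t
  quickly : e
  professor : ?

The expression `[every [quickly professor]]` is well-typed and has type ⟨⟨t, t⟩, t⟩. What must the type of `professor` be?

At [every [quickly professor]] (required: ⟨⟨t, t⟩, t⟩): every is t, which is not a function with range ⟨⟨t, t⟩, t⟩; hence [quickly professor] is the functor — type ⟨t, ⟨⟨t, t⟩, t⟩⟩.
At [quickly professor] (required: ⟨t, ⟨⟨t, t⟩, t⟩⟩): quickly is e, which is not a function with range ⟨t, ⟨⟨t, t⟩, t⟩⟩; hence professor is the functor — type ⟨e, ⟨t, ⟨⟨t, t⟩, t⟩⟩⟩.

⟨e, ⟨t, ⟨⟨t, t⟩, t⟩⟩⟩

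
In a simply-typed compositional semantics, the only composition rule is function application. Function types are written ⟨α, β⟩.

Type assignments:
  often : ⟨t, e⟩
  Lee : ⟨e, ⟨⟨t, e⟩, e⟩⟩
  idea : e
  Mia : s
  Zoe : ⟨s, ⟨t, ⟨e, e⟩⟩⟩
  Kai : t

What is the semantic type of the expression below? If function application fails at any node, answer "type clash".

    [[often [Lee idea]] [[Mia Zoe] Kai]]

[Lee idea]: functor Lee : ⟨e, ⟨⟨t, e⟩, e⟩⟩, argument idea : e; result ⟨⟨t, e⟩, e⟩.
[often [Lee idea]]: functor [Lee idea] : ⟨⟨t, e⟩, e⟩, argument often : ⟨t, e⟩; result e.
[Mia Zoe]: functor Zoe : ⟨s, ⟨t, ⟨e, e⟩⟩⟩, argument Mia : s; result ⟨t, ⟨e, e⟩⟩.
[[Mia Zoe] Kai]: functor [Mia Zoe] : ⟨t, ⟨e, e⟩⟩, argument Kai : t; result ⟨e, e⟩.
[[often [Lee idea]] [[Mia Zoe] Kai]]: functor [[Mia Zoe] Kai] : ⟨e, e⟩, argument [often [Lee idea]] : e; result e.

e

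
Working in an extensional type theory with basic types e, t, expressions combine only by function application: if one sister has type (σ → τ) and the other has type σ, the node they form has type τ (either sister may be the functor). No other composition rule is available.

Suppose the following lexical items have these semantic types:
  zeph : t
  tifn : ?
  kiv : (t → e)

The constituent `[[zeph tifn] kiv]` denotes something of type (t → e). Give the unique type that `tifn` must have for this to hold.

(t → ((t → e) → (t → e)))

At [[zeph tifn] kiv] (required: (t → e)): kiv is (t → e), which is not a function with range (t → e); hence [zeph tifn] is the functor — type ((t → e) → (t → e)).
At [zeph tifn] (required: ((t → e) → (t → e))): zeph is t, which is not a function with range ((t → e) → (t → e)); hence tifn is the functor — type (t → ((t → e) → (t → e))).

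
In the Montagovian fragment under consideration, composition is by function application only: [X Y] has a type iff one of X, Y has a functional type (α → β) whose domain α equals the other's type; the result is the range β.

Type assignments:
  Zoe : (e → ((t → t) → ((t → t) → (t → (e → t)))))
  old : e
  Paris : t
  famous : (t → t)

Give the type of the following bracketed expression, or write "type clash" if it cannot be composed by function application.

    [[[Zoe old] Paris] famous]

type clash

[Zoe old]: (e → ((t → t) → ((t → t) → (t → (e → t))))) applied to e yields ((t → t) → ((t → t) → (t → (e → t)))).
At [[Zoe old] Paris]: neither ((t → t) → ((t → t) → (t → (e → t)))) nor t can take the other as argument; the node is ill-typed.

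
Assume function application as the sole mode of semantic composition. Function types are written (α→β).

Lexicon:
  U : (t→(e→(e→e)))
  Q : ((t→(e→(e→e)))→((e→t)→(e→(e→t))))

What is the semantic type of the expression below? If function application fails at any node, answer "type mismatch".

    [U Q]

At [U Q], Q : ((t→(e→(e→e)))→((e→t)→(e→(e→t)))) takes U : (t→(e→(e→e))), giving ((e→t)→(e→(e→t))).

((e→t)→(e→(e→t)))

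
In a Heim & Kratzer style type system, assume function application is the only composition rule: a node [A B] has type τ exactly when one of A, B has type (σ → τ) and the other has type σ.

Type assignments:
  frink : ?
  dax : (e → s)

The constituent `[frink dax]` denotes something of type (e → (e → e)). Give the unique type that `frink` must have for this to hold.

[frink dax] must have type (e → (e → e)). The sister dax has type (e → s); that is not a function onto (e → (e → e)), so frink must be the functor, of type ((e → s) → (e → (e → e))).

((e → s) → (e → (e → e)))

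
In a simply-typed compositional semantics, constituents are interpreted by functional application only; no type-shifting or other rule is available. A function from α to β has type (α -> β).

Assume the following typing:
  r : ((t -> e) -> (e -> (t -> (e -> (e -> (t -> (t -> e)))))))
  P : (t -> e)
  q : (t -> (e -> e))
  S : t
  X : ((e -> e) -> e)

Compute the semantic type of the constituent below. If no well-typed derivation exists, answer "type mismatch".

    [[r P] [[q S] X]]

(t -> (e -> (e -> (t -> (t -> e)))))

[r P]: functor r : ((t -> e) -> (e -> (t -> (e -> (e -> (t -> (t -> e))))))), argument P : (t -> e); result (e -> (t -> (e -> (e -> (t -> (t -> e)))))).
[q S]: functor q : (t -> (e -> e)), argument S : t; result (e -> e).
[[q S] X]: functor X : ((e -> e) -> e), argument [q S] : (e -> e); result e.
[[r P] [[q S] X]]: functor [r P] : (e -> (t -> (e -> (e -> (t -> (t -> e)))))), argument [[q S] X] : e; result (t -> (e -> (e -> (t -> (t -> e))))).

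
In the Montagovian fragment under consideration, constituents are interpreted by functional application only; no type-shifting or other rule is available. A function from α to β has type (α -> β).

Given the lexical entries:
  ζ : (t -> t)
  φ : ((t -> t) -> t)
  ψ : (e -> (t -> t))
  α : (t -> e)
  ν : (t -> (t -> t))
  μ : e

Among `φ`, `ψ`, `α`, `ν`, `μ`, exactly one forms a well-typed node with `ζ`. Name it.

φ — combines: φ : ((t -> t) -> t) takes ζ : (t -> t) as argument, giving t.
ψ : (e -> (t -> t)) — does not combine with ζ.
α : (t -> e) — does not combine with ζ.
ν : (t -> (t -> t)) — does not combine with ζ.
μ : e — does not combine with ζ.

φ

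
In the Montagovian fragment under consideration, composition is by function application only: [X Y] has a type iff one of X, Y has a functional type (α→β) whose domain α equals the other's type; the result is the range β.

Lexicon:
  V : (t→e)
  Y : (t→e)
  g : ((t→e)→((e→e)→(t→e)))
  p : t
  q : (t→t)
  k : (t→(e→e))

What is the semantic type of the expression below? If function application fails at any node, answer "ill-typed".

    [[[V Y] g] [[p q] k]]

At [V Y]: neither (t→e) nor (t→e) can take the other as argument; the node is ill-typed.

ill-typed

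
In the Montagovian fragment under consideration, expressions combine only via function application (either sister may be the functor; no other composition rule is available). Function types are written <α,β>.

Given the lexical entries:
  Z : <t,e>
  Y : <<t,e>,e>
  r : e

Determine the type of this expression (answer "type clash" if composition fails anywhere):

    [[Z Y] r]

type clash

[Z Y]: functor Y : <<t,e>,e>, argument Z : <t,e>; result e.
[[Z Y] r]: e with e — neither is a function whose domain matches the other; composition fails here.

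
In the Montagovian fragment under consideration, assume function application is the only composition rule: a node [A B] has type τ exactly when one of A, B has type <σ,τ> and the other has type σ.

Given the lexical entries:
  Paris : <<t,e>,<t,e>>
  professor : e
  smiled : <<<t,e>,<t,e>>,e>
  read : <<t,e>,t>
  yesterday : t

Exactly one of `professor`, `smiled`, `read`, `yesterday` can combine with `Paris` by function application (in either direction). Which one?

professor : e — neither side's domain matches the other.
smiled — combines: smiled : <<<t,e>,<t,e>>,e> takes Paris : <<t,e>,<t,e>> as argument, giving e.
read : <<t,e>,t> — neither side's domain matches the other.
yesterday : t — neither side's domain matches the other.

smiled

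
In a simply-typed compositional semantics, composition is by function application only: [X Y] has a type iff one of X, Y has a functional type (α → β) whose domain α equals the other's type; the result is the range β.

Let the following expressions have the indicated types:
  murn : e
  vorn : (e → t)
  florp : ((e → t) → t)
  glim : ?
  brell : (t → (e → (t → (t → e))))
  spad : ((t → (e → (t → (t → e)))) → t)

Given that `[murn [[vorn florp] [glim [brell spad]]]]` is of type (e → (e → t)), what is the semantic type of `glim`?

[murn [[vorn florp] [glim [brell spad]]]] is required to be (e → (e → t)). murn : e cannot yield (e → (e → t)) as functor, so [[vorn florp] [glim [brell spad]]] : (e → (e → (e → t))).
[[vorn florp] [glim [brell spad]]] is required to be (e → (e → (e → t))). [vorn florp] : t cannot yield (e → (e → (e → t))) as functor, so [glim [brell spad]] : (t → (e → (e → (e → t)))).
[glim [brell spad]] is required to be (t → (e → (e → (e → t)))). [brell spad] : t cannot yield (t → (e → (e → (e → t)))) as functor, so glim : (t → (t → (e → (e → (e → t))))).

(t → (t → (e → (e → (e → t)))))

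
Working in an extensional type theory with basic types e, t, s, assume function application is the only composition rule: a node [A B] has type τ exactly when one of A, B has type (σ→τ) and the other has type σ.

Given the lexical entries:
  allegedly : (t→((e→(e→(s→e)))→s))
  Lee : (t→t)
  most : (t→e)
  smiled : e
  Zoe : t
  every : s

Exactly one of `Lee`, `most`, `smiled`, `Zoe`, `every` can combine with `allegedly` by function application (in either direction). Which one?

Lee : (t→t) — neither side's domain matches the other.
most : (t→e) — neither side's domain matches the other.
smiled : e — neither side's domain matches the other.
Zoe — combines: allegedly : (t→((e→(e→(s→e)))→s)) takes Zoe : t as argument, giving ((e→(e→(s→e)))→s).
every : s — neither side's domain matches the other.

Zoe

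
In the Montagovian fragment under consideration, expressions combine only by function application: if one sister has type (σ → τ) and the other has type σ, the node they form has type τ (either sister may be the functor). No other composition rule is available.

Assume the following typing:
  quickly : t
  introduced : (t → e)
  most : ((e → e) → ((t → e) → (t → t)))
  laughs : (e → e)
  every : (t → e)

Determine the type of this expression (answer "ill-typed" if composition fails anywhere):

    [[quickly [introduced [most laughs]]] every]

At [most laughs], most : ((e → e) → ((t → e) → (t → t))) takes laughs : (e → e), giving ((t → e) → (t → t)).
At [introduced [most laughs]], [most laughs] : ((t → e) → (t → t)) takes introduced : (t → e), giving (t → t).
At [quickly [introduced [most laughs]]], [introduced [most laughs]] : (t → t) takes quickly : t, giving t.
At [[quickly [introduced [most laughs]]] every], every : (t → e) takes [quickly [introduced [most laughs]]] : t, giving e.

e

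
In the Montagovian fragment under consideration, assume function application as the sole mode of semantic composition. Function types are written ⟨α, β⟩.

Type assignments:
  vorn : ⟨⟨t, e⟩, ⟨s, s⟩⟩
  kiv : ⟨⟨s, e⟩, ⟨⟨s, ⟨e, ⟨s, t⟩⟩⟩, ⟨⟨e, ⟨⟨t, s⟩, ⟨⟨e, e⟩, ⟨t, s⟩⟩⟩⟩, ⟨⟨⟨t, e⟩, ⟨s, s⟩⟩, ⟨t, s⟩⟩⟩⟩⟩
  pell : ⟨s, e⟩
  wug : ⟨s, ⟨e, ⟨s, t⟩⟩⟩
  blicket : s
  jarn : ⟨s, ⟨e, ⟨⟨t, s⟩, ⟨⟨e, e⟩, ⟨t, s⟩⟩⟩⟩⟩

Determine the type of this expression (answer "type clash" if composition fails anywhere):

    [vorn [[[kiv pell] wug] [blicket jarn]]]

⟨t, s⟩

[kiv pell]: functor kiv : ⟨⟨s, e⟩, ⟨⟨s, ⟨e, ⟨s, t⟩⟩⟩, ⟨⟨e, ⟨⟨t, s⟩, ⟨⟨e, e⟩, ⟨t, s⟩⟩⟩⟩, ⟨⟨⟨t, e⟩, ⟨s, s⟩⟩, ⟨t, s⟩⟩⟩⟩⟩, argument pell : ⟨s, e⟩; result ⟨⟨s, ⟨e, ⟨s, t⟩⟩⟩, ⟨⟨e, ⟨⟨t, s⟩, ⟨⟨e, e⟩, ⟨t, s⟩⟩⟩⟩, ⟨⟨⟨t, e⟩, ⟨s, s⟩⟩, ⟨t, s⟩⟩⟩⟩.
[[kiv pell] wug]: functor [kiv pell] : ⟨⟨s, ⟨e, ⟨s, t⟩⟩⟩, ⟨⟨e, ⟨⟨t, s⟩, ⟨⟨e, e⟩, ⟨t, s⟩⟩⟩⟩, ⟨⟨⟨t, e⟩, ⟨s, s⟩⟩, ⟨t, s⟩⟩⟩⟩, argument wug : ⟨s, ⟨e, ⟨s, t⟩⟩⟩; result ⟨⟨e, ⟨⟨t, s⟩, ⟨⟨e, e⟩, ⟨t, s⟩⟩⟩⟩, ⟨⟨⟨t, e⟩, ⟨s, s⟩⟩, ⟨t, s⟩⟩⟩.
[blicket jarn]: functor jarn : ⟨s, ⟨e, ⟨⟨t, s⟩, ⟨⟨e, e⟩, ⟨t, s⟩⟩⟩⟩⟩, argument blicket : s; result ⟨e, ⟨⟨t, s⟩, ⟨⟨e, e⟩, ⟨t, s⟩⟩⟩⟩.
[[[kiv pell] wug] [blicket jarn]]: functor [[kiv pell] wug] : ⟨⟨e, ⟨⟨t, s⟩, ⟨⟨e, e⟩, ⟨t, s⟩⟩⟩⟩, ⟨⟨⟨t, e⟩, ⟨s, s⟩⟩, ⟨t, s⟩⟩⟩, argument [blicket jarn] : ⟨e, ⟨⟨t, s⟩, ⟨⟨e, e⟩, ⟨t, s⟩⟩⟩⟩; result ⟨⟨⟨t, e⟩, ⟨s, s⟩⟩, ⟨t, s⟩⟩.
[vorn [[[kiv pell] wug] [blicket jarn]]]: functor [[[kiv pell] wug] [blicket jarn]] : ⟨⟨⟨t, e⟩, ⟨s, s⟩⟩, ⟨t, s⟩⟩, argument vorn : ⟨⟨t, e⟩, ⟨s, s⟩⟩; result ⟨t, s⟩.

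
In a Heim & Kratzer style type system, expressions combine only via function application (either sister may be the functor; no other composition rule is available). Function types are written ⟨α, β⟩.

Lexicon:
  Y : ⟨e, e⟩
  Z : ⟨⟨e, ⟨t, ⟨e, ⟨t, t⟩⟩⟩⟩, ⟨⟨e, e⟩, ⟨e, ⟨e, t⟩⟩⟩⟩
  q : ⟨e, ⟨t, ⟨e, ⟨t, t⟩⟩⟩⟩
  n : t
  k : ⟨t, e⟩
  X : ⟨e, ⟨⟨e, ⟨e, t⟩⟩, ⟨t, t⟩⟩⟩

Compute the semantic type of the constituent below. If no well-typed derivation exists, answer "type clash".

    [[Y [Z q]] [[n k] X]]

[Z q]: functor Z : ⟨⟨e, ⟨t, ⟨e, ⟨t, t⟩⟩⟩⟩, ⟨⟨e, e⟩, ⟨e, ⟨e, t⟩⟩⟩⟩, argument q : ⟨e, ⟨t, ⟨e, ⟨t, t⟩⟩⟩⟩; result ⟨⟨e, e⟩, ⟨e, ⟨e, t⟩⟩⟩.
[Y [Z q]]: functor [Z q] : ⟨⟨e, e⟩, ⟨e, ⟨e, t⟩⟩⟩, argument Y : ⟨e, e⟩; result ⟨e, ⟨e, t⟩⟩.
[n k]: functor k : ⟨t, e⟩, argument n : t; result e.
[[n k] X]: functor X : ⟨e, ⟨⟨e, ⟨e, t⟩⟩, ⟨t, t⟩⟩⟩, argument [n k] : e; result ⟨⟨e, ⟨e, t⟩⟩, ⟨t, t⟩⟩.
[[Y [Z q]] [[n k] X]]: functor [[n k] X] : ⟨⟨e, ⟨e, t⟩⟩, ⟨t, t⟩⟩, argument [Y [Z q]] : ⟨e, ⟨e, t⟩⟩; result ⟨t, t⟩.

⟨t, t⟩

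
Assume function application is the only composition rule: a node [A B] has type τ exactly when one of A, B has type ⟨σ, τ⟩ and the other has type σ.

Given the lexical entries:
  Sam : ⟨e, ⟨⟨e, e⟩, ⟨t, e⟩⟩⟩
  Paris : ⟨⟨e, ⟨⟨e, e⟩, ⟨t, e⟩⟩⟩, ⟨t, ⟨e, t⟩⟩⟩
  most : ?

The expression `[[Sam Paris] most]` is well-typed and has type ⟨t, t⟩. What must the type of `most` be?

⟨⟨t, ⟨e, t⟩⟩, ⟨t, t⟩⟩

At [[Sam Paris] most] (required: ⟨t, t⟩): [Sam Paris] is ⟨t, ⟨e, t⟩⟩, which is not a function with range ⟨t, t⟩; hence most is the functor — type ⟨⟨t, ⟨e, t⟩⟩, ⟨t, t⟩⟩.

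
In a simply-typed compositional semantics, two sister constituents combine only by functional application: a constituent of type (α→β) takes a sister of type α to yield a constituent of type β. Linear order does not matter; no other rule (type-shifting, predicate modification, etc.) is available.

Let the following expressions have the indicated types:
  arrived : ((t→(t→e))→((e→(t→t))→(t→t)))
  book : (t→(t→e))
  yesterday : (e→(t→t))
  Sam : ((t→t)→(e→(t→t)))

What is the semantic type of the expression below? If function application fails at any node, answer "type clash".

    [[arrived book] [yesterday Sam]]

type clash

[arrived book]: functor arrived : ((t→(t→e))→((e→(t→t))→(t→t))), argument book : (t→(t→e)); result ((e→(t→t))→(t→t)).
At [yesterday Sam]: neither (e→(t→t)) nor ((t→t)→(e→(t→t))) can take the other as argument; the node is ill-typed.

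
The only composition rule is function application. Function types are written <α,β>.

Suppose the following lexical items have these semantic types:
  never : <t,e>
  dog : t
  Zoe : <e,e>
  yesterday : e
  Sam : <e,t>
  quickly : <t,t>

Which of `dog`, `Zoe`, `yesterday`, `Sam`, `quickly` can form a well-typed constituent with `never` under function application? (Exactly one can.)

dog — combines: never : <t,e> takes dog : t as argument, giving e.
Zoe : <e,e> — never needs t; Zoe needs e; neither fits.
yesterday : e — never needs t; yesterday needs nothing (atomic); neither fits.
Sam : <e,t> — never needs t; Sam needs e; neither fits.
quickly : <t,t> — never needs t; quickly needs t; neither fits.

dog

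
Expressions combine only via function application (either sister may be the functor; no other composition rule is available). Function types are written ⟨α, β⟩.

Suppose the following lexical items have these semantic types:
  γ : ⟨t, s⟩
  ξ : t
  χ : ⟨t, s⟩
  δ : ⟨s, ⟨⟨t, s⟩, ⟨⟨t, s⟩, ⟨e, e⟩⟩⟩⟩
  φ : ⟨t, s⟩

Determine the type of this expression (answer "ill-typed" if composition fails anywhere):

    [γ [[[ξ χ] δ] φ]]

[ξ χ]: χ is ⟨t, s⟩, ξ is t; result s.
[[ξ χ] δ]: δ is ⟨s, ⟨⟨t, s⟩, ⟨⟨t, s⟩, ⟨e, e⟩⟩⟩⟩, [ξ χ] is s; result ⟨⟨t, s⟩, ⟨⟨t, s⟩, ⟨e, e⟩⟩⟩.
[[[ξ χ] δ] φ]: [[ξ χ] δ] is ⟨⟨t, s⟩, ⟨⟨t, s⟩, ⟨e, e⟩⟩⟩, φ is ⟨t, s⟩; result ⟨⟨t, s⟩, ⟨e, e⟩⟩.
[γ [[[ξ χ] δ] φ]]: [[[ξ χ] δ] φ] is ⟨⟨t, s⟩, ⟨e, e⟩⟩, γ is ⟨t, s⟩; result ⟨e, e⟩.

⟨e, e⟩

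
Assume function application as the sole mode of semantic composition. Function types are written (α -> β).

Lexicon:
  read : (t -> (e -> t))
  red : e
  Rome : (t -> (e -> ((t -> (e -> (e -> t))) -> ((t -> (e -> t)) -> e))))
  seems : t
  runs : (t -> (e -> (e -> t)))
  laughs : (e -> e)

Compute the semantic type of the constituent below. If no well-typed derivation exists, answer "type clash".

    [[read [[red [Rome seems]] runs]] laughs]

e

[Rome seems] — Rome of type (t -> (e -> ((t -> (e -> (e -> t))) -> ((t -> (e -> t)) -> e)))) combines with seems of type t: type (e -> ((t -> (e -> (e -> t))) -> ((t -> (e -> t)) -> e))).
[red [Rome seems]] — [Rome seems] of type (e -> ((t -> (e -> (e -> t))) -> ((t -> (e -> t)) -> e))) combines with red of type e: type ((t -> (e -> (e -> t))) -> ((t -> (e -> t)) -> e)).
[[red [Rome seems]] runs] — [red [Rome seems]] of type ((t -> (e -> (e -> t))) -> ((t -> (e -> t)) -> e)) combines with runs of type (t -> (e -> (e -> t))): type ((t -> (e -> t)) -> e).
[read [[red [Rome seems]] runs]] — [[red [Rome seems]] runs] of type ((t -> (e -> t)) -> e) combines with read of type (t -> (e -> t)): type e.
[[read [[red [Rome seems]] runs]] laughs] — laughs of type (e -> e) combines with [read [[red [Rome seems]] runs]] of type e: type e.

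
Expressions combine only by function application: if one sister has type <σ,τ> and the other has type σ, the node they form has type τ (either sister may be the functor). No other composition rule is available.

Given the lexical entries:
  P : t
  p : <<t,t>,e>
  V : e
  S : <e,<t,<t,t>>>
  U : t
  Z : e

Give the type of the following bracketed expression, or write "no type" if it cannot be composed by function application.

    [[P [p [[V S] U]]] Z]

no type

[V S] — S of type <e,<t,<t,t>>> combines with V of type e: type <t,<t,t>>.
[[V S] U] — [V S] of type <t,<t,t>> combines with U of type t: type <t,t>.
[p [[V S] U]] — p of type <<t,t>,e> combines with [[V S] U] of type <t,t>: type e.
[P [p [[V S] U]]]: t and e cannot combine by function application — type clash.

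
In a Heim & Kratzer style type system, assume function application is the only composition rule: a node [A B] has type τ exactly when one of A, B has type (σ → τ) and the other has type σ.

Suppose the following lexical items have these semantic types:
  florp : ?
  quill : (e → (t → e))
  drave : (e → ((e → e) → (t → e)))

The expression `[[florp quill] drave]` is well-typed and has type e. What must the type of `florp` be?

[[florp quill] drave] must have type e. The sister drave has type (e → ((e → e) → (t → e))); that is not a function onto e, so [florp quill] must be the functor, of type ((e → ((e → e) → (t → e))) → e).
[florp quill] must have type ((e → ((e → e) → (t → e))) → e). The sister quill has type (e → (t → e)); that is not a function onto ((e → ((e → e) → (t → e))) → e), so florp must be the functor, of type ((e → (t → e)) → ((e → ((e → e) → (t → e))) → e)).

((e → (t → e)) → ((e → ((e → e) → (t → e))) → e))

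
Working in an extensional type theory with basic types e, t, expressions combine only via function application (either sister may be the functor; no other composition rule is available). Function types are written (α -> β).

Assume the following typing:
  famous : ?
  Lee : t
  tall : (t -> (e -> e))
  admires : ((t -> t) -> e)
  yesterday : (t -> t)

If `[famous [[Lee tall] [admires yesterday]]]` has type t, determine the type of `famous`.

At [famous [[Lee tall] [admires yesterday]]] (required: t): [[Lee tall] [admires yesterday]] is e, which is not a function with range t; hence famous is the functor — type (e -> t).

(e -> t)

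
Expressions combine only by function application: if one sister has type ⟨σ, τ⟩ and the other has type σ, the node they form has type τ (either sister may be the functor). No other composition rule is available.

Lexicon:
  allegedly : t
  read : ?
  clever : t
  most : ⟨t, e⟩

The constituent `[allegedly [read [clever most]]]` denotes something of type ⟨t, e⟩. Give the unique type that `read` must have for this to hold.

For [allegedly [read [clever most]]] to have type ⟨t, e⟩ with allegedly of type t, [read [clever most]] must be the function: [read [clever most]] : ⟨t, ⟨t, e⟩⟩.
For [read [clever most]] to have type ⟨t, ⟨t, e⟩⟩ with [clever most] of type e, read must be the function: read : ⟨e, ⟨t, ⟨t, e⟩⟩⟩.

⟨e, ⟨t, ⟨t, e⟩⟩⟩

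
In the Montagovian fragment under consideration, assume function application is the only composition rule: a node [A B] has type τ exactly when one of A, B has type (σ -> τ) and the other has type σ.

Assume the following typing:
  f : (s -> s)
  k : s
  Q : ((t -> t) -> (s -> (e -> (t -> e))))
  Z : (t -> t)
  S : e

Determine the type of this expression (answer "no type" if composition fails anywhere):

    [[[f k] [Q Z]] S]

(t -> e)

[f k]: (s -> s) applied to s yields s.
[Q Z]: ((t -> t) -> (s -> (e -> (t -> e)))) applied to (t -> t) yields (s -> (e -> (t -> e))).
[[f k] [Q Z]]: (s -> (e -> (t -> e))) applied to s yields (e -> (t -> e)).
[[[f k] [Q Z]] S]: (e -> (t -> e)) applied to e yields (t -> e).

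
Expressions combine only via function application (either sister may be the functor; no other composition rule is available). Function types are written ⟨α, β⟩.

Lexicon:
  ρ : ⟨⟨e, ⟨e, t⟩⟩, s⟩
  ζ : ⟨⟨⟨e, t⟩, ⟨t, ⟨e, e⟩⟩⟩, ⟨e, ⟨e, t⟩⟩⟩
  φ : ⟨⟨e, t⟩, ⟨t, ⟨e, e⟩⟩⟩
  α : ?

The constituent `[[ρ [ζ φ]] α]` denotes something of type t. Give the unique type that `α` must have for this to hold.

[[ρ [ζ φ]] α] is required to be t. [ρ [ζ φ]] : s cannot yield t as functor, so α : ⟨s, t⟩.

⟨s, t⟩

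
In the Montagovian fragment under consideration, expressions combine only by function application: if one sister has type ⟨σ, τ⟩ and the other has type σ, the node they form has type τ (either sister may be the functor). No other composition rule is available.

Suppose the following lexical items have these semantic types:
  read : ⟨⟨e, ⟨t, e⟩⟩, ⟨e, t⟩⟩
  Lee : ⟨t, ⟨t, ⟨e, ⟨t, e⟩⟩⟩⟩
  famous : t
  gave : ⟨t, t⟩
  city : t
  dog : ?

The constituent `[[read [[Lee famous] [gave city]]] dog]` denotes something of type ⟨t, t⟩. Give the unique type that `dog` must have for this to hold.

[[read [[Lee famous] [gave city]]] dog] is required to be ⟨t, t⟩. [read [[Lee famous] [gave city]]] : ⟨e, t⟩ cannot yield ⟨t, t⟩ as functor, so dog : ⟨⟨e, t⟩, ⟨t, t⟩⟩.

⟨⟨e, t⟩, ⟨t, t⟩⟩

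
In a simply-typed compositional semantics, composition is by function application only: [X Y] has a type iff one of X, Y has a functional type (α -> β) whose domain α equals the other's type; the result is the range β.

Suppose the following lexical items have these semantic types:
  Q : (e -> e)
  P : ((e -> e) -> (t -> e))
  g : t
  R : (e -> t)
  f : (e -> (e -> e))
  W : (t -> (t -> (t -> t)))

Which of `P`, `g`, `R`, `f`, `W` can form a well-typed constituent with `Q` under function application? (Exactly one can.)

P

P — combines: P : ((e -> e) -> (t -> e)) takes Q : (e -> e) as argument, giving (t -> e).
g : t — does not combine with Q.
R : (e -> t) — does not combine with Q.
f : (e -> (e -> e)) — does not combine with Q.
W : (t -> (t -> (t -> t))) — does not combine with Q.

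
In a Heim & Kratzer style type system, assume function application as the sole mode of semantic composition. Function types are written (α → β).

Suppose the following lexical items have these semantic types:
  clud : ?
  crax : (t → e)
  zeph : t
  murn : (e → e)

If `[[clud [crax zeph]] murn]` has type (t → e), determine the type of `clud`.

[[clud [crax zeph]] murn] must have type (t → e). The sister murn has type (e → e); that is not a function onto (t → e), so [clud [crax zeph]] must be the functor, of type ((e → e) → (t → e)).
[clud [crax zeph]] must have type ((e → e) → (t → e)). The sister [crax zeph] has type e; that is not a function onto ((e → e) → (t → e)), so clud must be the functor, of type (e → ((e → e) → (t → e))).

(e → ((e → e) → (t → e)))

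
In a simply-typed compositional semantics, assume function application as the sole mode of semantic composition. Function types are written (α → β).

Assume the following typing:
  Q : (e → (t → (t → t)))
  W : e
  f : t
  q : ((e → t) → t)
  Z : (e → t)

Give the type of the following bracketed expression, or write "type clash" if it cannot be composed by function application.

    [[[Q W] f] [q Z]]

t

At [Q W], Q : (e → (t → (t → t))) takes W : e, giving (t → (t → t)).
At [[Q W] f], [Q W] : (t → (t → t)) takes f : t, giving (t → t).
At [q Z], q : ((e → t) → t) takes Z : (e → t), giving t.
At [[[Q W] f] [q Z]], [[Q W] f] : (t → t) takes [q Z] : t, giving t.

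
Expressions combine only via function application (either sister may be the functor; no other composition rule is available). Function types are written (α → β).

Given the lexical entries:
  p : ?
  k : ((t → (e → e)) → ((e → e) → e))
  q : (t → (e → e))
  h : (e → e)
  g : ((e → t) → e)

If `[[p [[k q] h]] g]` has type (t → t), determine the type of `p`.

(e → (((e → t) → e) → (t → t)))

[[p [[k q] h]] g] is required to be (t → t). g : ((e → t) → e) cannot yield (t → t) as functor, so [p [[k q] h]] : (((e → t) → e) → (t → t)).
[p [[k q] h]] is required to be (((e → t) → e) → (t → t)). [[k q] h] : e cannot yield (((e → t) → e) → (t → t)) as functor, so p : (e → (((e → t) → e) → (t → t))).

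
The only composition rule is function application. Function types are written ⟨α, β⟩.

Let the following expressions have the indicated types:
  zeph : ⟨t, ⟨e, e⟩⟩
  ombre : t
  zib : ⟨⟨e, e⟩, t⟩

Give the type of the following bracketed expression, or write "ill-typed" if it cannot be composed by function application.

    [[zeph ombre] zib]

[zeph ombre]: ⟨t, ⟨e, e⟩⟩ applied to t yields ⟨e, e⟩.
[[zeph ombre] zib]: ⟨⟨e, e⟩, t⟩ applied to ⟨e, e⟩ yields t.

t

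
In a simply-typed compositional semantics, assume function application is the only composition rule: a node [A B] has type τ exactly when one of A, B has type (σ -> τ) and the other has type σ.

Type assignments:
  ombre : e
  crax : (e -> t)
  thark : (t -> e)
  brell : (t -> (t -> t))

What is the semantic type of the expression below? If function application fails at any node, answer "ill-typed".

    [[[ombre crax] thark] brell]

ill-typed

[ombre crax]: crax is (e -> t), ombre is e; result t.
[[ombre crax] thark]: thark is (t -> e), [ombre crax] is t; result e.
At [[[ombre crax] thark] brell]: neither e nor (t -> (t -> t)) can take the other as argument; the node is ill-typed.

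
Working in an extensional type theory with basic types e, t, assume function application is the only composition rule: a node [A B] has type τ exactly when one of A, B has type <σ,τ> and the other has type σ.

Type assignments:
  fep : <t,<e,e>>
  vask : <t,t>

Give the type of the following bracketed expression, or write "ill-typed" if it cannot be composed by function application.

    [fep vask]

[fep vask]: <t,<e,e>> and <t,t> cannot combine by function application — type clash.

ill-typed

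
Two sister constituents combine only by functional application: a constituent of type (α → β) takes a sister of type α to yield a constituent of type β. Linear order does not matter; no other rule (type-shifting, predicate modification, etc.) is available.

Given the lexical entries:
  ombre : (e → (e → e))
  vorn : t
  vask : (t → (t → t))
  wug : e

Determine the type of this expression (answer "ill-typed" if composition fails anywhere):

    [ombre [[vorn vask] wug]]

ill-typed

[vorn vask]: functor vask : (t → (t → t)), argument vorn : t; result (t → t).
[[vorn vask] wug]: (t → t) and e cannot combine by function application — type clash.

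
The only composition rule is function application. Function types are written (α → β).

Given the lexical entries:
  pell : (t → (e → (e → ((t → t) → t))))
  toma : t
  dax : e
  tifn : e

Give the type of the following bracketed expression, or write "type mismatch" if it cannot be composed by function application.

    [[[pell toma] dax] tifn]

((t → t) → t)

[pell toma]: pell is (t → (e → (e → ((t → t) → t)))), toma is t; result (e → (e → ((t → t) → t))).
[[pell toma] dax]: [pell toma] is (e → (e → ((t → t) → t))), dax is e; result (e → ((t → t) → t)).
[[[pell toma] dax] tifn]: [[pell toma] dax] is (e → ((t → t) → t)), tifn is e; result ((t → t) → t).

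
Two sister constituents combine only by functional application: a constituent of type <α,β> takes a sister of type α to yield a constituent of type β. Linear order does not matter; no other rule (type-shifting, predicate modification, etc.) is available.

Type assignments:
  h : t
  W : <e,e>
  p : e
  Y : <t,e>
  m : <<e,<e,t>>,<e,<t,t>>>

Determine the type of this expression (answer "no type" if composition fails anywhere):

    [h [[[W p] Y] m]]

no type

[W p]: W is <e,e>, p is e; result e.
[[W p] Y]: e and <t,e> cannot combine by function application — type clash.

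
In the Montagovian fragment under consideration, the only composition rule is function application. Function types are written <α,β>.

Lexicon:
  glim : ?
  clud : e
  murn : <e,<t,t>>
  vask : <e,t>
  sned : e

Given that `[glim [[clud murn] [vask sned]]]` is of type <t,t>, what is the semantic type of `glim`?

<t,<t,t>>

[glim [[clud murn] [vask sned]]] must have type <t,t>. The sister [[clud murn] [vask sned]] has type t; that is not a function onto <t,t>, so glim must be the functor, of type <t,<t,t>>.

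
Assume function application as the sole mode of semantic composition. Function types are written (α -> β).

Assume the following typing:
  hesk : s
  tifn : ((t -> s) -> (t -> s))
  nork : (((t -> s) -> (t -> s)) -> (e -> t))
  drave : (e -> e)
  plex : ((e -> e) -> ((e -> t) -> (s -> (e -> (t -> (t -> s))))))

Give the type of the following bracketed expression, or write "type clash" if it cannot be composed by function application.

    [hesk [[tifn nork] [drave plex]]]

[tifn nork]: nork is (((t -> s) -> (t -> s)) -> (e -> t)), tifn is ((t -> s) -> (t -> s)); result (e -> t).
[drave plex]: plex is ((e -> e) -> ((e -> t) -> (s -> (e -> (t -> (t -> s)))))), drave is (e -> e); result ((e -> t) -> (s -> (e -> (t -> (t -> s))))).
[[tifn nork] [drave plex]]: [drave plex] is ((e -> t) -> (s -> (e -> (t -> (t -> s))))), [tifn nork] is (e -> t); result (s -> (e -> (t -> (t -> s)))).
[hesk [[tifn nork] [drave plex]]]: [[tifn nork] [drave plex]] is (s -> (e -> (t -> (t -> s)))), hesk is s; result (e -> (t -> (t -> s))).

(e -> (t -> (t -> s)))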